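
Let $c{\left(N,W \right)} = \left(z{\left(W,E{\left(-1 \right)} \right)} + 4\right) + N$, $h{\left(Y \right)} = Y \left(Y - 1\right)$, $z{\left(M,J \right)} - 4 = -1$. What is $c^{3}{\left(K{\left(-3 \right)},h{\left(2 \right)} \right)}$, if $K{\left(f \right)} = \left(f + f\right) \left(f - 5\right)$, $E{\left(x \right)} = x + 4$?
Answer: $166375$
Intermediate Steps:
$E{\left(x \right)} = 4 + x$
$z{\left(M,J \right)} = 3$ ($z{\left(M,J \right)} = 4 - 1 = 3$)
$h{\left(Y \right)} = Y \left(-1 + Y\right)$
$K{\left(f \right)} = 2 f \left(-5 + f\right)$
$c{\left(N,W \right)} = 7 + N$ ($c{\left(N,W \right)} = \left(3 + 4\right) + N = 7 + N$)
$c^{3}{\left(K{\left(-3 \right)},h{\left(2 \right)} \right)} = \left(7 + 2 \left(-3\right) \left(-5 - 3\right)\right)^{3} = \left(7 + 2 \left(-3\right) \left(-8\right)\right)^{3} = \left(7 + 48\right)^{3} = 55^{3} = 166375$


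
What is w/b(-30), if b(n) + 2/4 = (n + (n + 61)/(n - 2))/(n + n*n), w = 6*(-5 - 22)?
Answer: 4510080/14911 ≈ 302.47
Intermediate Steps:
w = -162 (w = 6*(-27) = -162)
b(n) = -1/2 + (n + (61 + n)/(-2 + n))/(n + n**2) (b(n) = -1/2 + (n + (n + 61)/(n - 2))/(n + n*n) = -1/2 + (n + (61 + n)/(-2 + n))/(n + n**2))
w/b(-30) = -162*(-60*(2 - 30 - 1*(-30)**2)/(-122 + (-30)**3 - 3*(-30)**2)) = -162*(-60*(2 - 30 - 1*900)/(-122 - 27000 - 3*900)) = -162*(-60*(2 - 30 - 900)/(-122 - 27000 - 2700)) = -162/((1/2)*(-1/30)*(-29822)/(-928)) = -162/((1/2)*(-1/30)*(-1/928)*(-29822)) = -162/(-14911/27840) = -162*(-27840/14911) = 4510080/14911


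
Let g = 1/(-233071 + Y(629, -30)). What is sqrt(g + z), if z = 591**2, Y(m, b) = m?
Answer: sqrt(18871402122428842)/232442 ≈ 591.00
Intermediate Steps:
z = 349281
g = -1/232442 (g = 1/(-233071 + 629) = 1/(-232442) = -1/232442 ≈ -4.3022e-6)
sqrt(g + z) = sqrt(-1/232442 + 349281) = sqrt(81187574201/232442) = sqrt(18871402122428842)/232442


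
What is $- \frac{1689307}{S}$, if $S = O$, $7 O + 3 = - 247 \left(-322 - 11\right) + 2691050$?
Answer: $- \frac{11825149}{2773298} \approx -4.2639$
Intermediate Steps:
$O = \frac{2773298}{7}$ ($O = - \frac{3}{7} + \frac{- 247 \left(-322 - 11\right) + 2691050}{7} = - \frac{3}{7} + \frac{\left(-247\right) \left(-333\right) + 2691050}{7} = - \frac{3}{7} + \frac{82251 + 2691050}{7} = - \frac{3}{7} + \frac{1}{7} \cdot 2773301 = - \frac{3}{7} + \frac{2773301}{7} = \frac{2773298}{7} \approx 3.9619 \cdot 10^{5}$)
$S = \frac{2773298}{7} \approx 3.9619 \cdot 10^{5}$
$- \frac{1689307}{S} = - \frac{1689307}{\frac{2773298}{7}} = \left(-1689307\right) \frac{7}{2773298} = - \frac{11825149}{2773298}$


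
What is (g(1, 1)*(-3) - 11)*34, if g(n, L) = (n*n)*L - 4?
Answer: -68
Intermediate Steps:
g(n, L) = -4 + L*n² (g(n, L) = n²*L - 4 = L*n² - 4 = -4 + L*n²)
(g(1, 1)*(-3) - 11)*34 = ((-4 + 1*1²)*(-3) - 11)*34 = ((-4 + 1*1)*(-3) - 11)*34 = ((-4 + 1)*(-3) - 11)*34 = (-3*(-3) - 11)*34 = (9 - 11)*34 = -2*34 = -68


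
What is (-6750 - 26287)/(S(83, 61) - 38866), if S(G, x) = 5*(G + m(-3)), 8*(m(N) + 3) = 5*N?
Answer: 264296/307803 ≈ 0.85865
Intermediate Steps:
m(N) = -3 + 5*N/8 (m(N) = -3 + (5*N)/8 = -3 + 5*N/8)
S(G, x) = -195/8 + 5*G (S(G, x) = 5*(G + (-3 + (5/8)*(-3))) = 5*(G + (-3 - 15/8)) = 5*(G - 39/8) = 5*(-39/8 + G) = -195/8 + 5*G)
(-6750 - 26287)/(S(83, 61) - 38866) = (-6750 - 26287)/((-195/8 + 5*83) - 38866) = -33037/((-195/8 + 415) - 38866) = -33037/(3125/8 - 38866) = -33037/(-307803/8) = -33037*(-8/307803) = 264296/307803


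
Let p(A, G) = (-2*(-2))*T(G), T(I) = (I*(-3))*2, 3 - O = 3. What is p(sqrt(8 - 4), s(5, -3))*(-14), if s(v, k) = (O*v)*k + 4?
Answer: 1344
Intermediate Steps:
O = 0 (O = 3 - 1*3 = 3 - 3 = 0)
T(I) = -6*I (T(I) = -3*I*2 = -6*I)
s(v, k) = 4 (s(v, k) = (0*v)*k + 4 = 0*k + 4 = 0 + 4 = 4)
p(A, G) = -24*G (p(A, G) = (-2*(-2))*(-6*G) = 4*(-6*G) = -24*G)
p(sqrt(8 - 4), s(5, -3))*(-14) = -24*4*(-14) = -96*(-14) = 1344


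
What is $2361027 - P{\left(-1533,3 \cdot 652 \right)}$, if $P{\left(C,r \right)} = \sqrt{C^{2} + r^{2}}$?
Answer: $2361027 - 15 \sqrt{27449} \approx 2.3585 \cdot 10^{6}$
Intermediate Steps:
$2361027 - P{\left(-1533,3 \cdot 652 \right)} = 2361027 - \sqrt{\left(-1533\right)^{2} + \left(3 \cdot 652\right)^{2}} = 2361027 - \sqrt{2350089 + 1956^{2}} = 2361027 - \sqrt{2350089 + 3825936} = 2361027 - \sqrt{6176025} = 2361027 - 15 \sqrt{27449}$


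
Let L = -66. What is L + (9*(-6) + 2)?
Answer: -118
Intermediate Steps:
L + (9*(-6) + 2) = -66 + (9*(-6) + 2) = -66 + (-54 + 2) = -66 - 52 = -118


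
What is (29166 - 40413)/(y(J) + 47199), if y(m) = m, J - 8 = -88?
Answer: -11247/47119 ≈ -0.23869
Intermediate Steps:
J = -80 (J = 8 - 88 = -80)
(29166 - 40413)/(y(J) + 47199) = (29166 - 40413)/(-80 + 47199) = -11247/47119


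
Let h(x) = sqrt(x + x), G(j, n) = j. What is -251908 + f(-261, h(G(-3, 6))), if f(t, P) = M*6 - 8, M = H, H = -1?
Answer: -251922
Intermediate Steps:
h(x) = sqrt(2)*sqrt(x) (h(x) = sqrt(2*x) = sqrt(2)*sqrt(x))
M = -1
f(t, P) = -14 (f(t, P) = -1*6 - 8 = -6 - 8 = -14)
-251908 + f(-261, h(G(-3, 6))) = -251908 - 14 = -251922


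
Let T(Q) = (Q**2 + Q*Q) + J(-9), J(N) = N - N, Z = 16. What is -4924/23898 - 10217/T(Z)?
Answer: -123343477/6117888 ≈ -20.161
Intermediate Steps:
J(N) = 0
T(Q) = 2*Q**2 (T(Q) = (Q**2 + Q*Q) + 0 = (Q**2 + Q**2) + 0 = 2*Q**2 + 0 = 2*Q**2)
-4924/23898 - 10217/T(Z) = -4924/23898 - 10217/(2*16**2) = -4924*1/23898 - 10217/(2*256) = -2462/11949 - 10217/512 = -123343477/6117888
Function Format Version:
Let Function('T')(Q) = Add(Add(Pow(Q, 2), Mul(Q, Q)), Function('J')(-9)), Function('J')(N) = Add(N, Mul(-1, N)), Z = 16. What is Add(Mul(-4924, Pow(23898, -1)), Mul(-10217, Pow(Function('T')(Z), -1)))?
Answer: Rational(-123343477, 6117888) ≈ -20.161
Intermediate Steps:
Function('J')(N) = 0
Function('T')(Q) = Mul(2, Pow(Q, 2)) (Function('T')(Q) = Add(Add(Pow(Q, 2), Mul(Q, Q)), 0) = Add(Add(Pow(Q, 2), Pow(Q, 2)), 0) = Add(Mul(2, Pow(Q, 2)), 0) = Mul(2, Pow(Q, 2)))
Add(Mul(-4924, Pow(23898, -1)), Mul(-10217, Pow(Function('T')(Z), -1))) = Add(Mul(-4924, Pow(23898, -1)), Mul(-10217, Pow(Mul(2, Pow(16, 2)), -1))) = Add(Mul(-4924, Rational(1, 23898)), Mul(-10217, Pow(Mul(2, 256), -1))) = Add(Rational(-2462, 11949), Mul(-10217, Pow(512, -1))) = Add(Rational(-2462, 11949), Mul(-10217, Rational(1, 512))) = Add(Rational(-2462, 11949), Rational(-10217, 512)) = Rational(-123343477, 6117888)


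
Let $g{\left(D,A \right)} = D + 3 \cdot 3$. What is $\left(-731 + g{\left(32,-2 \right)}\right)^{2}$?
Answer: $476100$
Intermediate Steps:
$g{\left(D,A \right)} = 9 + D$ ($g{\left(D,A \right)} = D + 9 = 9 + D$)
$\left(-731 + g{\left(32,-2 \right)}\right)^{2} = \left(-731 + \left(9 + 32\right)\right)^{2} = \left(-731 + 41\right)^{2} = \left(-690\right)^{2} = 476100$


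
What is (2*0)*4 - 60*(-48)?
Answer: 2880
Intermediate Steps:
(2*0)*4 - 60*(-48) = 0*4 + 2880 = 0 + 2880 = 2880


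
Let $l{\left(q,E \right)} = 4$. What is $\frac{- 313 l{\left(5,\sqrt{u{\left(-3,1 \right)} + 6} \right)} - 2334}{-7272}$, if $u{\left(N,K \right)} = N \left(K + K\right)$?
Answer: $\frac{1793}{3636} \approx 0.49312$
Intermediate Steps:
$u{\left(N,K \right)} = 2 K N$ ($u{\left(N,K \right)} = N 2 K = 2 K N$)
$\frac{- 313 l{\left(5,\sqrt{u{\left(-3,1 \right)} + 6} \right)} - 2334}{-7272} = \frac{\left(-313\right) 4 - 2334}{-7272} = \left(-1252 - 2334\right) \left(- \frac{1}{7272}\right) = \left(-3586\right) \left(- \frac{1}{7272}\right) = \frac{1793}{3636}$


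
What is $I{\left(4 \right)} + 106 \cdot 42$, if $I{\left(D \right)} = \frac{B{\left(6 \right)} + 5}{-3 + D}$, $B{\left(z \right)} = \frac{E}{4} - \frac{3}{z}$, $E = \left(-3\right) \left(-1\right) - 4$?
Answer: $\frac{17825}{4} \approx 4456.3$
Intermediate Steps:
$E = -1$ ($E = 3 - 4 = -1$)
$B{\left(z \right)} = - \frac{1}{4} - \frac{3}{z}$
$I{\left(D \right)} = \frac{17}{4 \left(-3 + D\right)}$ ($I{\left(D \right)} = \frac{\frac{-12 - 6}{4 \cdot 6} + 5}{-3 + D} = \frac{\frac{1}{4} \cdot \frac{1}{6} \left(-12 - 6\right) + 5}{-3 + D} = \frac{\frac{1}{4} \cdot \frac{1}{6} \left(-18\right) + 5}{-3 + D} = \frac{- \frac{3}{4} + 5}{-3 + D} = \frac{17}{4 \left(-3 + D\right)}$)
$I{\left(4 \right)} + 106 \cdot 42 = \frac{17}{4 \left(-3 + 4\right)} + 106 \cdot 42 = \frac{17}{4 \cdot 1} + 4452 = \frac{17}{4} \cdot 1 + 4452 = \frac{17}{4} + 4452 = \frac{17825}{4}$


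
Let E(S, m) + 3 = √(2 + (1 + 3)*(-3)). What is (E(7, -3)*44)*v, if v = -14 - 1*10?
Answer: 3168 - 1056*I*√10 ≈ 3168.0 - 3339.4*I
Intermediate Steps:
E(S, m) = -3 + I*√10 (E(S, m) = -3 + √(2 + (1 + 3)*(-3)) = -3 + √(2 + 4*(-3)) = -3 + √(2 - 12) = -3 + √(-10) = -3 + I*√10)
v = -24 (v = -14 - 10 = -24)
(E(7, -3)*44)*v = ((-3 + I*√10)*44)*(-24) = (-132 + 44*I*√10)*(-24) = 3168 - 1056*I*√10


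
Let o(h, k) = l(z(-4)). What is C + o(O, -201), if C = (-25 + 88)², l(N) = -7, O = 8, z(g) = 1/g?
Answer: 3962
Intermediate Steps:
o(h, k) = -7
C = 3969 (C = 63² = 3969)
C + o(O, -201) = 3969 - 7 = 3962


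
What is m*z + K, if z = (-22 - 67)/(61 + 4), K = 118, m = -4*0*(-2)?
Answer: 118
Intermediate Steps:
m = 0 (m = 0*(-2) = 0)
z = -89/65 ≈ -1.3692
m*z + K = 0*(-89/65) + 118 = 0 + 118 = 118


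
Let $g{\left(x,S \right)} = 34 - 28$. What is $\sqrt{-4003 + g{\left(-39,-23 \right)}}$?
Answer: $i \sqrt{3997} \approx 63.222 i$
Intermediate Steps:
$g{\left(x,S \right)} = 6$ ($g{\left(x,S \right)} = 34 - 28 = 6$)
$\sqrt{-4003 + g{\left(-39,-23 \right)}} = \sqrt{-4003 + 6} = \sqrt{-3997} = i \sqrt{3997}$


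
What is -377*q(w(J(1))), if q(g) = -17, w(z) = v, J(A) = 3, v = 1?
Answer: 6409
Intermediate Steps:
w(z) = 1
-377*q(w(J(1))) = -377*(-17) = 6409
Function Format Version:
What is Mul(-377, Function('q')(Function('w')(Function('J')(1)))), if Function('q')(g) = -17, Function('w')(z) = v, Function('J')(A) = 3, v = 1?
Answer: 6409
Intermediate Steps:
Function('w')(z) = 1
Mul(-377, Function('q')(Function('w')(Function('J')(1)))) = Mul(-377, -17) = 6409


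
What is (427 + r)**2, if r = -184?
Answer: 59049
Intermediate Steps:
(427 + r)**2 = (427 - 184)**2 = 243**2 = 59049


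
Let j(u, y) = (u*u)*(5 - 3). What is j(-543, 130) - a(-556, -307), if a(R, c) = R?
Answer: 590254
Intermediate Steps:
j(u, y) = 2*u² (j(u, y) = u²*2 = 2*u²)
j(-543, 130) - a(-556, -307) = 2*(-543)² - 1*(-556) = 2*294849 + 556 = 589698 + 556 = 590254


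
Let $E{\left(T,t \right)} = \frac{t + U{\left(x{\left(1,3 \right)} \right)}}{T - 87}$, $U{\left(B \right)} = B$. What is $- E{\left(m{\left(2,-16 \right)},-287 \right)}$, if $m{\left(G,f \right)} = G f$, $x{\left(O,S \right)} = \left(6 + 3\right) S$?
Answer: $- \frac{260}{119} \approx -2.1849$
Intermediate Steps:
$x{\left(O,S \right)} = 9 S$
$E{\left(T,t \right)} = \frac{27 + t}{-87 + T}$ ($E{\left(T,t \right)} = \frac{t + 9 \cdot 3}{T - 87} = \frac{t + 27}{-87 + T} = \frac{27 + t}{-87 + T}$)
$- E{\left(m{\left(2,-16 \right)},-287 \right)} = - \frac{27 - 287}{-87 + 2 \left(-16\right)} = - \frac{-260}{-87 - 32} = - \frac{-260}{-119} = - \frac{\left(-1\right) \left(-260\right)}{119} = \left(-1\right) \frac{260}{119} = - \frac{260}{119}$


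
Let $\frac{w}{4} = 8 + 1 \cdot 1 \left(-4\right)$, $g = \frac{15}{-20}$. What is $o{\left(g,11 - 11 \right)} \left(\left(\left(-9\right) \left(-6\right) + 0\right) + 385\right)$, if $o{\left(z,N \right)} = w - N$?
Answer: $7024$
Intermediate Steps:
$g = - \frac{3}{4}$ ($g = 15 \left(- \frac{1}{20}\right) = - \frac{3}{4} \approx -0.75$)
$w = 16$ ($w = 4 \left(8 + 1 \cdot 1 \left(-4\right)\right) = 4 \left(8 + 1 \left(-4\right)\right) = 4 \left(8 - 4\right) = 4 \cdot 4 = 16$)
$o{\left(z,N \right)} = 16 - N$
$o{\left(g,11 - 11 \right)} \left(\left(\left(-9\right) \left(-6\right) + 0\right) + 385\right) = \left(16 - \left(11 - 11\right)\right) \left(\left(\left(-9\right) \left(-6\right) + 0\right) + 385\right) = \left(16 - 0\right) \left(\left(54 + 0\right) + 385\right) = \left(16 + 0\right) \left(54 + 385\right) = 16 \cdot 439 = 7024$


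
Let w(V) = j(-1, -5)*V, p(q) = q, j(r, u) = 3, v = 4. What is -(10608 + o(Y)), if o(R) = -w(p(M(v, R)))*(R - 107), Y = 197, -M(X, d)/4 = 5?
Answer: -16008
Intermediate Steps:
M(X, d) = -20 (M(X, d) = -4*5 = -20)
w(V) = 3*V
o(R) = -6420 + 60*R (o(R) = -3*(-20)*(R - 107) = -(-60)*(-107 + R) = -(6420 - 60*R) = -6420 + 60*R)
-(10608 + o(Y)) = -(10608 + (-6420 + 60*197)) = -(10608 + (-6420 + 11820)) = -(10608 + 5400) = -1*16008 = -16008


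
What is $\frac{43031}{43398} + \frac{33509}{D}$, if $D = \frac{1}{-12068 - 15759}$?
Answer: $- \frac{40466679573283}{43398} \approx -9.3245 \cdot 10^{8}$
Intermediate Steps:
$D = - \frac{1}{27827}$ ($D = \frac{1}{-27827} = - \frac{1}{27827} \approx -3.5936 \cdot 10^{-5}$)
$\frac{43031}{43398} + \frac{33509}{D} = \frac{43031}{43398} + \frac{33509}{- \frac{1}{27827}} = 43031 \cdot \frac{1}{43398} + 33509 \left(-27827\right) = \frac{43031}{43398} - 932454943 = - \frac{40466679573283}{43398}$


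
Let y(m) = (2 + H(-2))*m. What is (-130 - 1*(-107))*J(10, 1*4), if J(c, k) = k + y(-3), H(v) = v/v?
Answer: 115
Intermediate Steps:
H(v) = 1
y(m) = 3*m (y(m) = (2 + 1)*m = 3*m)
J(c, k) = -9 + k (J(c, k) = k + 3*(-3) = k - 9 = -9 + k)
(-130 - 1*(-107))*J(10, 1*4) = (-130 - 1*(-107))*(-9 + 1*4) = (-130 + 107)*(-9 + 4) = -23*(-5) = 115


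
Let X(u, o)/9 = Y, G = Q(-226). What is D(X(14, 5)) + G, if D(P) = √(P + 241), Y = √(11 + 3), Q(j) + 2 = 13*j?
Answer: -2940 + √(241 + 9*√14) ≈ -2923.4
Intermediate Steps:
Q(j) = -2 + 13*j
G = -2940 (G = -2 + 13*(-226) = -2 - 2938 = -2940)
Y = √14 ≈ 3.7417
X(u, o) = 9*√14
D(P) = √(241 + P)
D(X(14, 5)) + G = √(241 + 9*√14) - 2940 = -2940 + √(241 + 9*√14)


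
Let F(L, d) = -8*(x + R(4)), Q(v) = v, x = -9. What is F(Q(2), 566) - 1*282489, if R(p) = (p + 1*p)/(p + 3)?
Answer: -1976983/7 ≈ -2.8243e+5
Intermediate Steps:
R(p) = 2*p/(3 + p) (R(p) = (p + p)/(3 + p) = (2*p)/(3 + p) = 2*p/(3 + p))
F(L, d) = 440/7 (F(L, d) = -8*(-9 + 2*4/(3 + 4)) = -8*(-9 + 2*4/7) = -8*(-9 + 2*4*(⅐)) = -8*(-9 + 8/7) = -8*(-55/7) = 440/7)
F(Q(2), 566) - 1*282489 = 440/7 - 1*282489 = 440/7 - 282489 = -1976983/7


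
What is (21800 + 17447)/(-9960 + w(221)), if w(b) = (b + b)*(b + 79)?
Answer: 39247/122640 ≈ 0.32002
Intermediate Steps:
w(b) = 2*b*(79 + b) (w(b) = (2*b)*(79 + b) = 2*b*(79 + b))
(21800 + 17447)/(-9960 + w(221)) = (21800 + 17447)/(-9960 + 2*221*(79 + 221)) = 39247/(-9960 + 2*221*300) = 39247/(-9960 + 132600) = 39247/122640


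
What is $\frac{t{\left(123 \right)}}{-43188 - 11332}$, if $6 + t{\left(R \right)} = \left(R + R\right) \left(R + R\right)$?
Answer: $- \frac{6051}{5452} \approx -1.1099$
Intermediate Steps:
$t{\left(R \right)} = -6 + 4 R^{2}$ ($t{\left(R \right)} = -6 + \left(R + R\right) \left(R + R\right) = -6 + 2 R 2 R = -6 + 4 R^{2}$)
$\frac{t{\left(123 \right)}}{-43188 - 11332} = \frac{-6 + 4 \cdot 123^{2}}{-43188 - 11332} = \frac{-6 + 4 \cdot 15129}{-54520} = \left(-6 + 60516\right) \left(- \frac{1}{54520}\right) = 60510 \left(- \frac{1}{54520}\right) = - \frac{6051}{5452}$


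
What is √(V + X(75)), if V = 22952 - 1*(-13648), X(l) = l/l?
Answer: √36601 ≈ 191.31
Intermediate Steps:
X(l) = 1
V = 36600 (V = 22952 + 13648 = 36600)
√(V + X(75)) = √(36600 + 1) = √36601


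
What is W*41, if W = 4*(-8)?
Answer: -1312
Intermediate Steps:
W = -32
W*41 = -32*41 = -1312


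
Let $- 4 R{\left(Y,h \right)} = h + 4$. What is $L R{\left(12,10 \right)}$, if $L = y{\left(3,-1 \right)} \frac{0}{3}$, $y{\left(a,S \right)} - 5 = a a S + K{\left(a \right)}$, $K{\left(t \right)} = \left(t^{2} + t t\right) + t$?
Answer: $0$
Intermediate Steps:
$R{\left(Y,h \right)} = -1 - \frac{h}{4}$ ($R{\left(Y,h \right)} = - \frac{h + 4}{4} = - \frac{4 + h}{4} = -1 - \frac{h}{4}$)
$K{\left(t \right)} = t + 2 t^{2}$ ($K{\left(t \right)} = \left(t^{2} + t^{2}\right) + t = 2 t^{2} + t = t + 2 t^{2}$)
$y{\left(a,S \right)} = 5 + S a^{2} + a \left(1 + 2 a\right)$ ($y{\left(a,S \right)} = 5 + \left(a a S + a \left(1 + 2 a\right)\right) = 5 + \left(a^{2} S + a \left(1 + 2 a\right)\right) = 5 + \left(S a^{2} + a \left(1 + 2 a\right)\right) = 5 + S a^{2} + a \left(1 + 2 a\right)$)
$L = 0$ ($L = \left(5 - 3^{2} + 3 \left(1 + 2 \cdot 3\right)\right) \frac{0}{3} = \left(5 - 9 + 3 \left(1 + 6\right)\right) 0 \cdot \frac{1}{3} = \left(5 - 9 + 3 \cdot 7\right) 0 = \left(5 - 9 + 21\right) 0 = 17 \cdot 0 = 0$)
$L R{\left(12,10 \right)} = 0 \left(-1 - \frac{5}{2}\right) = 0 \left(- \frac{7}{2}\right) = 0$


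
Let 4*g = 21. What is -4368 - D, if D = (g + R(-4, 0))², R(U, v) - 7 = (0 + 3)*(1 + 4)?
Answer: -81769/16 ≈ -5110.6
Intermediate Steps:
g = 21/4 (g = (¼)*21 = 21/4 ≈ 5.2500)
R(U, v) = 22 (R(U, v) = 7 + (0 + 3)*(1 + 4) = 7 + 3*5 = 7 + 15 = 22)
D = 11881/16 (D = (21/4 + 22)² = (109/4)² = 11881/16 ≈ 742.56)
-4368 - D = -4368 - 1*11881/16 = -4368 - 11881/16 = -81769/16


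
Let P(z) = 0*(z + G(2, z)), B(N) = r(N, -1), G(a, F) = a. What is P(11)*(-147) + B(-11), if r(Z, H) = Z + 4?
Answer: -7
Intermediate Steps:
r(Z, H) = 4 + Z
B(N) = 4 + N
P(z) = 0 (P(z) = 0*(z + 2) = 0*(2 + z) = 0)
P(11)*(-147) + B(-11) = 0*(-147) + (4 - 11) = 0 - 7 = -7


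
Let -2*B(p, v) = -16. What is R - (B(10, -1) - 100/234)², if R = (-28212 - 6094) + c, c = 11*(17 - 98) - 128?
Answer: -484348921/13689 ≈ -35382.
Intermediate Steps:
B(p, v) = 8 (B(p, v) = -½*(-16) = 8)
c = -1019 (c = 11*(-81) - 128 = -891 - 128 = -1019)
R = -35325 (R = (-28212 - 6094) - 1019 = -34306 - 1019 = -35325)
R - (B(10, -1) - 100/234)² = -35325 - (8 - 100/234)² = -35325 - (8 - 100*1/234)² = -35325 - (8 - 50/117)² = -35325 - (886/117)² = -35325 - 1*784996/13689 = -35325 - 784996/13689 = -484348921/13689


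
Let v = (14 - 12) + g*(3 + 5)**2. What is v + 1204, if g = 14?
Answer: 2102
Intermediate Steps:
v = 898 (v = (14 - 12) + 14*(3 + 5)**2 = 2 + 14*8**2 = 2 + 14*64 = 2 + 896 = 898)
v + 1204 = 898 + 1204 = 2102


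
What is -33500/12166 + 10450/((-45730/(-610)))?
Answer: 3801010600/27817559 ≈ 136.64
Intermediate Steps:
-33500/12166 + 10450/((-45730/(-610))) = -33500*1/12166 + 10450/((-45730*(-1/610))) = -16750/6083 + 10450/(4573/61) = -16750/6083 + 10450*(61/4573) = -16750/6083 + 637450/4573 = 3801010600/27817559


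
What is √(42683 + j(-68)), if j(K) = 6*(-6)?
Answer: √42647 ≈ 206.51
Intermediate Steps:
j(K) = -36
√(42683 + j(-68)) = √(42683 - 36) = √42647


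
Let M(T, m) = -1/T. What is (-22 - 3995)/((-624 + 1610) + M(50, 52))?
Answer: -66950/16433 ≈ -4.0741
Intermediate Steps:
(-22 - 3995)/((-624 + 1610) + M(50, 52)) = (-22 - 3995)/((-624 + 1610) - 1/50) = -4017/(986 - 1*1/50) = -4017/(986 - 1/50) = -4017/49299/50 = -4017*50/49299 = -66950/16433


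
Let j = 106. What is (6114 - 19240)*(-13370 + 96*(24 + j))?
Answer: 11682140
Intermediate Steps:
(6114 - 19240)*(-13370 + 96*(24 + j)) = (6114 - 19240)*(-13370 + 96*(24 + 106)) = -13126*(-13370 + 96*130) = -13126*(-13370 + 12480) = -13126*(-890) = 11682140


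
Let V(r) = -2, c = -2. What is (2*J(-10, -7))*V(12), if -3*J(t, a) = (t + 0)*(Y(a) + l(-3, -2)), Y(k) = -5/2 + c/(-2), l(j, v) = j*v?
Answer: -60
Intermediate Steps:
Y(k) = -3/2 (Y(k) = -5/2 - 2/(-2) = -5*½ - 2*(-½) = -5/2 + 1 = -3/2)
J(t, a) = -3*t/2 (J(t, a) = -(t + 0)*(-3/2 - 3*(-2))/3 = -t*(-3/2 + 6)/3 = -t*9/(3*2) = -3*t/2)
(2*J(-10, -7))*V(12) = (2*(-3/2*(-10)))*(-2) = (2*15)*(-2) = 30*(-2) = -60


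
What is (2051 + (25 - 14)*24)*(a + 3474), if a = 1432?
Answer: 11357390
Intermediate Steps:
(2051 + (25 - 14)*24)*(a + 3474) = (2051 + (25 - 14)*24)*(1432 + 3474) = (2051 + 11*24)*4906 = (2051 + 264)*4906 = 2315*4906 = 11357390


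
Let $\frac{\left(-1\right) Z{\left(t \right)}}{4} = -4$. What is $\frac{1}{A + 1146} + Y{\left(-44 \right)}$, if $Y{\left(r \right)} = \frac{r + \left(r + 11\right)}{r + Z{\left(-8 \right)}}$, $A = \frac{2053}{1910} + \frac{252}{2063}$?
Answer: $\frac{49739444549}{18081339356} \approx 2.7509$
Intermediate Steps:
$Z{\left(t \right)} = 16$ ($Z{\left(t \right)} = \left(-4\right) \left(-4\right) = 16$)
$A = \frac{4716659}{3940330}$ ($A = 2053 \cdot \frac{1}{1910} + 252 \cdot \frac{1}{2063} = \frac{2053}{1910} + \frac{252}{2063} = \frac{4716659}{3940330} \approx 1.197$)
$Y{\left(r \right)} = \frac{11 + 2 r}{16 + r}$ ($Y{\left(r \right)} = \frac{r + \left(r + 11\right)}{r + 16} = \frac{r + \left(11 + r\right)}{16 + r} = \frac{11 + 2 r}{16 + r}$)
$\frac{1}{A + 1146} + Y{\left(-44 \right)} = \frac{1}{\frac{4716659}{3940330} + 1146} + \frac{11 + 2 \left(-44\right)}{16 - 44} = \frac{1}{\frac{4520334839}{3940330}} + \frac{11 - 88}{-28} = \frac{3940330}{4520334839} - - \frac{11}{4} = \frac{3940330}{4520334839} + \frac{11}{4} = \frac{49739444549}{18081339356}$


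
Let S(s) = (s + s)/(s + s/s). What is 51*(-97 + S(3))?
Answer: -9741/2 ≈ -4870.5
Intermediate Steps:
S(s) = 2*s/(1 + s) (S(s) = (2*s)/(s + 1) = (2*s)/(1 + s) = 2*s/(1 + s))
51*(-97 + S(3)) = 51*(-97 + 2*3/(1 + 3)) = 51*(-97 + 2*3/4) = 51*(-97 + 2*3*(1/4)) = 51*(-97 + 3/2) = 51*(-191/2) = -9741/2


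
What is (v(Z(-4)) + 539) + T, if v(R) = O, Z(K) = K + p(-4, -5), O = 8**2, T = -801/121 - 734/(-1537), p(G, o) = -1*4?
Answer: 111001808/185977 ≈ 596.86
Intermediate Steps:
p(G, o) = -4
T = -1142323/185977 (T = -801*1/121 - 734*(-1/1537) = -801/121 + 734/1537 = -1142323/185977 ≈ -6.1423)
O = 64
Z(K) = -4 + K (Z(K) = K - 4 = -4 + K)
v(R) = 64
(v(Z(-4)) + 539) + T = (64 + 539) - 1142323/185977 = 603 - 1142323/185977 = 111001808/185977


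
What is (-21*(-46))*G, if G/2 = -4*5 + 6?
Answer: -27048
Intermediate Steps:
G = -28 (G = 2*(-4*5 + 6) = 2*(-20 + 6) = 2*(-14) = -28)
(-21*(-46))*G = -21*(-46)*(-28) = 966*(-28) = -27048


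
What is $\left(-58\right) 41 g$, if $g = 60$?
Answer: $-142680$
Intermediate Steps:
$\left(-58\right) 41 g = \left(-58\right) 41 \cdot 60 = \left(-2378\right) 60 = -142680$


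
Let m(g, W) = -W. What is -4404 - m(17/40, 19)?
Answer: -4385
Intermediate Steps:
-4404 - m(17/40, 19) = -4404 - (-1)*19 = -4404 - 1*(-19) = -4404 + 19 = -4385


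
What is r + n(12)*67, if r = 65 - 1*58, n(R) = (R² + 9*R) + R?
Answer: 17695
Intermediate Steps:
n(R) = R² + 10*R
r = 7 (r = 65 - 58 = 7)
r + n(12)*67 = 7 + (12*(10 + 12))*67 = 7 + (12*22)*67 = 7 + 264*67 = 7 + 17688 = 17695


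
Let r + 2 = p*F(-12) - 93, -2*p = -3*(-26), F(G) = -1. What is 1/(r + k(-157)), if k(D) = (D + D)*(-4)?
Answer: 1/1200 ≈ 0.00083333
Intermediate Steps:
k(D) = -8*D (k(D) = (2*D)*(-4) = -8*D)
p = -39 (p = -(-3)*(-26)/2 = -1/2*78 = -39)
r = -56 (r = -2 + (-39*(-1) - 93) = -2 + (39 - 93) = -2 - 54 = -56)
1/(r + k(-157)) = 1/(-56 - 8*(-157)) = 1/(-56 + 1256) = 1/1200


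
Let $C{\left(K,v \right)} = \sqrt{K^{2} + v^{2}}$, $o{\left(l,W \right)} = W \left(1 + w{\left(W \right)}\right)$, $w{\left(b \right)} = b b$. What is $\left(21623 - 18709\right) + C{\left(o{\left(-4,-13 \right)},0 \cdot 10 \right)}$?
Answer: $5124$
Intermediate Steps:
$w{\left(b \right)} = b^{2}$
$o{\left(l,W \right)} = W \left(1 + W^{2}\right)$
$\left(21623 - 18709\right) + C{\left(o{\left(-4,-13 \right)},0 \cdot 10 \right)} = \left(21623 - 18709\right) + \sqrt{\left(-13 + \left(-13\right)^{3}\right)^{2} + \left(0 \cdot 10\right)^{2}} = 2914 + \sqrt{\left(-13 - 2197\right)^{2} + 0^{2}} = 2914 + \sqrt{\left(-2210\right)^{2} + 0} = 2914 + \sqrt{4884100 + 0} = 2914 + \sqrt{4884100} = 2914 + 2210 = 5124$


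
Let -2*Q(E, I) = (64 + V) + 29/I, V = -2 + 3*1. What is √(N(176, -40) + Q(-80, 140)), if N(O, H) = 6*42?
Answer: √4300170/140 ≈ 14.812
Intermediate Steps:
V = 1 (V = -2 + 3 = 1)
N(O, H) = 252
Q(E, I) = -65/2 - 29/(2*I) (Q(E, I) = -((64 + 1) + 29/I)/2 = -(65 + 29/I)/2 = -65/2 - 29/(2*I))
√(N(176, -40) + Q(-80, 140)) = √(252 + (½)*(-29 - 65*140)/140) = √(252 + (½)*(1/140)*(-29 - 9100)) = √(252 + (½)*(1/140)*(-9129)) = √(252 - 9129/280) = √(61431/280) = √4300170/140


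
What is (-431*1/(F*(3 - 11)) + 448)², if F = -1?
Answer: 9941409/64 ≈ 1.5533e+5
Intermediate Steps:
(-431*1/(F*(3 - 11)) + 448)² = (-431*(-1/(3 - 11)) + 448)² = (-431/((-1*(-8))) + 448)² = (-431/8 + 448)² = (3153/8)² = 9941409/64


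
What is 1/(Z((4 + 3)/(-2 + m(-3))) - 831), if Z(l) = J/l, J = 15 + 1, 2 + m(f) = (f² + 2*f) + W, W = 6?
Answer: -7/5737 ≈ -0.0012201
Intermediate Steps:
m(f) = 4 + f² + 2*f (m(f) = -2 + ((f² + 2*f) + 6) = -2 + (6 + f² + 2*f) = 4 + f² + 2*f)
J = 16
Z(l) = 16/l
1/(Z((4 + 3)/(-2 + m(-3))) - 831) = 1/(16/(((4 + 3)/(-2 + (4 + (-3)² + 2*(-3))))) - 831) = 1/(16/((7/(-2 + (4 + 9 - 6)))) - 831) = 1/(16/((7/(-2 + 7))) - 831) = 1/(16/((7/5)) - 831) = 1/(16/((7*(⅕))) - 831) = 1/(16/(7/5) - 831) = 1/(16*(5/7) - 831) = 1/(80/7 - 831) = 1/(-5737/7) = -7/5737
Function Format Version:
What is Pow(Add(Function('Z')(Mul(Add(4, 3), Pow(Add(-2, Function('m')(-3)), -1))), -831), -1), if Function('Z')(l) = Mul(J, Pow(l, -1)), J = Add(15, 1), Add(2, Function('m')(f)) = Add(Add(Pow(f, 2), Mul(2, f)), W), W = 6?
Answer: Rational(-7, 5737) ≈ -0.0012201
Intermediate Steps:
Function('m')(f) = Add(4, Pow(f, 2), Mul(2, f)) (Function('m')(f) = Add(-2, Add(Add(Pow(f, 2), Mul(2, f)), 6)) = Add(-2, Add(6, Pow(f, 2), Mul(2, f))) = Add(4, Pow(f, 2), Mul(2, f)))
J = 16
Function('Z')(l) = Mul(16, Pow(l, -1))
Pow(Add(Function('Z')(Mul(Add(4, 3), Pow(Add(-2, Function('m')(-3)), -1))), -831), -1) = Pow(Add(Mul(16, Pow(Mul(Add(4, 3), Pow(Add(-2, Add(4, Pow(-3, 2), Mul(2, -3))), -1)), -1)), -831), -1) = Pow(Add(Mul(16, Pow(Mul(7, Pow(Add(-2, Add(4, 9, -6)), -1)), -1)), -831), -1) = Pow(Add(Mul(16, Pow(Mul(7, Pow(Add(-2, 7), -1)), -1)), -831), -1) = Pow(Add(Mul(16, Pow(Mul(7, Pow(5, -1)), -1)), -831), -1) = Pow(Add(Mul(16, Pow(Mul(7, Rational(1, 5)), -1)), -831), -1) = Pow(Add(Mul(16, Pow(Rational(7, 5), -1)), -831), -1) = Pow(Add(Mul(16, Rational(5, 7)), -831), -1) = Pow(Add(Rational(80, 7), -831), -1) = Pow(Rational(-5737, 7), -1) = Rational(-7, 5737)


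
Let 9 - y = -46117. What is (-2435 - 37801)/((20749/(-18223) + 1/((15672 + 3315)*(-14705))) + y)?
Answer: -51179502809677095/58670033621543798 ≈ -0.87233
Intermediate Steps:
y = 46126 (y = 9 - 1*(-46117) = 9 + 46117 = 46126)
(-2435 - 37801)/((20749/(-18223) + 1/((15672 + 3315)*(-14705))) + y) = (-2435 - 37801)/((20749/(-18223) + 1/((15672 + 3315)*(-14705))) + 46126) = -40236/((20749*(-1/18223) - 1/14705/18987) + 46126) = -40236/((-20749/18223 + (1/18987)*(-1/14705)) + 46126) = -40236/((-20749/18223 - 1/279203835) + 46126) = -40236/(-5793200390638/5087931485205 + 46126) = -40236/234680134486175192/5087931485205 = -40236*5087931485205/234680134486175192 = -51179502809677095/58670033621543798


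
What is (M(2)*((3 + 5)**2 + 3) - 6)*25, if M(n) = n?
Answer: 3200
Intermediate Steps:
(M(2)*((3 + 5)**2 + 3) - 6)*25 = (2*((3 + 5)**2 + 3) - 6)*25 = (2*(8**2 + 3) - 6)*25 = (2*(64 + 3) - 6)*25 = (2*67 - 6)*25 = (134 - 6)*25 = 128*25 = 3200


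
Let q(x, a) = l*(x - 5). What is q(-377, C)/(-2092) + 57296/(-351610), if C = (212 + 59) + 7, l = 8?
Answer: 119332116/91946015 ≈ 1.2978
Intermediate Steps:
C = 278 (C = 271 + 7 = 278)
q(x, a) = -40 + 8*x (q(x, a) = 8*(x - 5) = 8*(-5 + x) = -40 + 8*x)
q(-377, C)/(-2092) + 57296/(-351610) = (-40 + 8*(-377))/(-2092) + 57296/(-351610) = (-40 - 3016)*(-1/2092) + 57296*(-1/351610) = -3056*(-1/2092) - 28648/175805 = 764/523 - 28648/175805 = 119332116/91946015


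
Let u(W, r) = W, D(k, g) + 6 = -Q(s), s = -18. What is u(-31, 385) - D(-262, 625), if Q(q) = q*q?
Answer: 299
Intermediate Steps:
Q(q) = q²
D(k, g) = -330 (D(k, g) = -6 - 1*(-18)² = -6 - 1*324 = -6 - 324 = -330)
u(-31, 385) - D(-262, 625) = -31 - 1*(-330) = -31 + 330 = 299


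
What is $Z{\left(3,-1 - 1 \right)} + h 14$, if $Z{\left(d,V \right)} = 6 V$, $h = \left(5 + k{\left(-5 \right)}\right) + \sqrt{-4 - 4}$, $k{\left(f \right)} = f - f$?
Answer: $58 + 28 i \sqrt{2} \approx 58.0 + 39.598 i$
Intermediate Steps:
$k{\left(f \right)} = 0$
$h = 5 + 2 i \sqrt{2}$ ($h = \left(5 + 0\right) + \sqrt{-4 - 4} = 5 + \sqrt{-8} = 5 + 2 i \sqrt{2} \approx 5.0 + 2.8284 i$)
$Z{\left(3,-1 - 1 \right)} + h 14 = 6 \left(-1 - 1\right) + \left(5 + 2 i \sqrt{2}\right) 14 = 6 \left(-1 - 1\right) + \left(70 + 28 i \sqrt{2}\right) = 6 \left(-2\right) + \left(70 + 28 i \sqrt{2}\right) = -12 + \left(70 + 28 i \sqrt{2}\right) = 58 + 28 i \sqrt{2}$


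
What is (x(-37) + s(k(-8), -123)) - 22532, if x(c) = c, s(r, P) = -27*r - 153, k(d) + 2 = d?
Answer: -22452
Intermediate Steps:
k(d) = -2 + d
s(r, P) = -153 - 27*r
(x(-37) + s(k(-8), -123)) - 22532 = (-37 + (-153 - 27*(-2 - 8))) - 22532 = (-37 + (-153 - 27*(-10))) - 22532 = (-37 + (-153 + 270)) - 22532 = (-37 + 117) - 22532 = 80 - 22532 = -22452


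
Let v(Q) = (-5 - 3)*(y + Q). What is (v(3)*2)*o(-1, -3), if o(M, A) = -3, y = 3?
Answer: 288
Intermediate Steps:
v(Q) = -24 - 8*Q (v(Q) = (-5 - 3)*(3 + Q) = -8*(3 + Q) = -24 - 8*Q)
(v(3)*2)*o(-1, -3) = ((-24 - 8*3)*2)*(-3) = ((-24 - 24)*2)*(-3) = -48*2*(-3) = -96*(-3) = 288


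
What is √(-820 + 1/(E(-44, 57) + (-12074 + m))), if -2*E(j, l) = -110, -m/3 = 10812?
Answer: I*√1620522604955/44455 ≈ 28.636*I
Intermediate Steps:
m = -32436 (m = -3*10812 = -32436)
E(j, l) = 55 (E(j, l) = -½*(-110) = 55)
√(-820 + 1/(E(-44, 57) + (-12074 + m))) = √(-820 + 1/(55 + (-12074 - 32436))) = √(-820 + 1/(55 - 44510)) = √(-820 + 1/(-44455)) = √(-820 - 1/44455) = √(-36453101/44455) = I*√1620522604955/44455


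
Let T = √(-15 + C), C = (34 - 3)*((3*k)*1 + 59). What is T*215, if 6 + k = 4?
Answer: 430*√407 ≈ 8674.9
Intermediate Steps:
k = -2 (k = -6 + 4 = -2)
C = 1643 (C = (34 - 3)*((3*(-2))*1 + 59) = 31*(-6*1 + 59) = 31*(-6 + 59) = 31*53 = 1643)
T = 2*√407 (T = √(-15 + 1643) = √1628 = 2*√407 ≈ 40.349)
T*215 = (2*√407)*215 = 430*√407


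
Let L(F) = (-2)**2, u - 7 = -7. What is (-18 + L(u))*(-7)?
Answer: 98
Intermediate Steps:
u = 0 (u = 7 - 7 = 0)
L(F) = 4
(-18 + L(u))*(-7) = (-18 + 4)*(-7) = -14*(-7) = 98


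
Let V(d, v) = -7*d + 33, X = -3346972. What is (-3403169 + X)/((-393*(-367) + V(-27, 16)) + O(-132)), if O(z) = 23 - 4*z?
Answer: -6750141/145004 ≈ -46.551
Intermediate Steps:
V(d, v) = 33 - 7*d
(-3403169 + X)/((-393*(-367) + V(-27, 16)) + O(-132)) = (-3403169 - 3346972)/((-393*(-367) + (33 - 7*(-27))) + (23 - 4*(-132))) = -6750141/((144231 + (33 + 189)) + (23 + 528)) = -6750141/((144231 + 222) + 551) = -6750141/(144453 + 551) = -6750141/145004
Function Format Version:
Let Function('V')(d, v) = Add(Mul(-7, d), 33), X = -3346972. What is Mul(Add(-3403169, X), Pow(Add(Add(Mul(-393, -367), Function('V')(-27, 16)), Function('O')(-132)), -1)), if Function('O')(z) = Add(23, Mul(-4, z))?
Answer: Rational(-6750141, 145004) ≈ -46.551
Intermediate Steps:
Function('V')(d, v) = Add(33, Mul(-7, d))
Mul(Add(-3403169, X), Pow(Add(Add(Mul(-393, -367), Function('V')(-27, 16)), Function('O')(-132)), -1)) = Mul(Add(-3403169, -3346972), Pow(Add(Add(Mul(-393, -367), Add(33, Mul(-7, -27))), Add(23, Mul(-4, -132))), -1)) = Mul(-6750141, Pow(Add(Add(144231, Add(33, 189)), Add(23, 528)), -1)) = Mul(-6750141, Pow(Add(Add(144231, 222), 551), -1)) = Mul(-6750141, Pow(Add(144453, 551), -1)) = Mul(-6750141, Pow(145004, -1)) = Mul(-6750141, Rational(1, 145004)) = Rational(-6750141, 145004)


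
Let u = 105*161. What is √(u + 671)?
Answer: 26*√26 ≈ 132.57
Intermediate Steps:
u = 16905
√(u + 671) = √(16905 + 671) = √17576 = 26*√26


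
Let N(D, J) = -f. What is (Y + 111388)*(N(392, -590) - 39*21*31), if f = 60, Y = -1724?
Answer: -2790839136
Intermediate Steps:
N(D, J) = -60 (N(D, J) = -1*60 = -60)
(Y + 111388)*(N(392, -590) - 39*21*31) = (-1724 + 111388)*(-60 - 39*21*31) = 109664*(-60 - 819*31) = 109664*(-60 - 25389) = 109664*(-25449) = -2790839136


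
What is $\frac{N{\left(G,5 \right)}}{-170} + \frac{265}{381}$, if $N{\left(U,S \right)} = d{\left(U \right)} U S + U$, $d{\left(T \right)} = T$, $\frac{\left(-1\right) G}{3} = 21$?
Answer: $- \frac{3745946}{32385} \approx -115.67$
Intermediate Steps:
$G = -63$ ($G = \left(-3\right) 21 = -63$)
$N{\left(U,S \right)} = U + S U^{2}$ ($N{\left(U,S \right)} = U U S + U = U^{2} S + U = S U^{2} + U = U + S U^{2}$)
$\frac{N{\left(G,5 \right)}}{-170} + \frac{265}{381} = \frac{\left(-63\right) \left(1 + 5 \left(-63\right)\right)}{-170} + \frac{265}{381} = - 63 \left(1 - 315\right) \left(- \frac{1}{170}\right) + 265 \cdot \frac{1}{381} = \left(-63\right) \left(-314\right) \left(- \frac{1}{170}\right) + \frac{265}{381} = 19782 \left(- \frac{1}{170}\right) + \frac{265}{381} = - \frac{9891}{85} + \frac{265}{381} = - \frac{3745946}{32385}$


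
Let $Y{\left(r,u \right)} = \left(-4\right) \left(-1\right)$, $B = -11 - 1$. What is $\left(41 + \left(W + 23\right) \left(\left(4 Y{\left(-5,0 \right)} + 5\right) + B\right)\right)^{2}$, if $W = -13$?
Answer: $17161$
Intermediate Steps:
$B = -12$
$Y{\left(r,u \right)} = 4$
$\left(41 + \left(W + 23\right) \left(\left(4 Y{\left(-5,0 \right)} + 5\right) + B\right)\right)^{2} = \left(41 + \left(-13 + 23\right) \left(\left(4 \cdot 4 + 5\right) - 12\right)\right)^{2} = \left(41 + 10 \left(\left(16 + 5\right) - 12\right)\right)^{2} = \left(41 + 10 \left(21 - 12\right)\right)^{2} = \left(41 + 10 \cdot 9\right)^{2} = \left(41 + 90\right)^{2} = 131^{2} = 17161$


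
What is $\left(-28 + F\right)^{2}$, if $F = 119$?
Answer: $8281$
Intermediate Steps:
$\left(-28 + F\right)^{2} = \left(-28 + 119\right)^{2} = 91^{2} = 8281$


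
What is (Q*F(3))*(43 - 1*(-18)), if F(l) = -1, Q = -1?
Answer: 61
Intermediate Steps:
(Q*F(3))*(43 - 1*(-18)) = (-1*(-1))*(43 - 1*(-18)) = 1*(43 + 18) = 1*61 = 61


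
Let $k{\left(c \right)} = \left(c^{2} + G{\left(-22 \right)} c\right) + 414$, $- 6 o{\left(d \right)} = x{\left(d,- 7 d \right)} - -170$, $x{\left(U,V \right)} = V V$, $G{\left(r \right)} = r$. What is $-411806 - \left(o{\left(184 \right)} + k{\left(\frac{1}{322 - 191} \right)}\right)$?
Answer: $- \frac{2328761980}{17161} \approx -1.357 \cdot 10^{5}$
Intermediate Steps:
$x{\left(U,V \right)} = V^{2}$
$o{\left(d \right)} = - \frac{85}{3} - \frac{49 d^{2}}{6}$ ($o{\left(d \right)} = - \frac{\left(- 7 d\right)^{2} - -170}{6} = - \frac{49 d^{2} + 170}{6} = - \frac{170 + 49 d^{2}}{6} = - \frac{85}{3} - \frac{49 d^{2}}{6}$)
$k{\left(c \right)} = 414 + c^{2} - 22 c$ ($k{\left(c \right)} = \left(c^{2} - 22 c\right) + 414 = 414 + c^{2} - 22 c$)
$-411806 - \left(o{\left(184 \right)} + k{\left(\frac{1}{322 - 191} \right)}\right) = -411806 - \left(\left(- \frac{85}{3} - \frac{49 \cdot 184^{2}}{6}\right) + \left(414 + \left(\frac{1}{322 - 191}\right)^{2} - \frac{22}{322 - 191}\right)\right) = -411806 - \left(\left(- \frac{85}{3} - \frac{829472}{3}\right) + \left(414 + \left(\frac{1}{131}\right)^{2} - \frac{22}{131}\right)\right) = -411806 - \left(-276519 + \left(414 + \frac{1}{17161} - \frac{22}{131}\right)\right) = -411806 - \left(-276519 + \frac{7101773}{17161}\right) = -411806 - - \frac{4738240786}{17161} = -411806 + \frac{4738240786}{17161} = - \frac{2328761980}{17161}$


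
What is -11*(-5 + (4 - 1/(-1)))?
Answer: 0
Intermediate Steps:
-11*(-5 + (4 - 1/(-1))) = -11*(-5 + (4 - 1*(-1))) = -11*(-5 + (4 + 1)) = -11*(-5 + 5) = -11*0 = 0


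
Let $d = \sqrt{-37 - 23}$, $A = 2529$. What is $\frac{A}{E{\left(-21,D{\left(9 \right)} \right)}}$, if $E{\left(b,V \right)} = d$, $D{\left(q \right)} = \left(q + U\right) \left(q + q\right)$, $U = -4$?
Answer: $- \frac{843 i \sqrt{15}}{10} \approx - 326.49 i$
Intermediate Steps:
$D{\left(q \right)} = 2 q \left(-4 + q\right)$ ($D{\left(q \right)} = \left(q - 4\right) \left(q + q\right) = \left(-4 + q\right) 2 q = 2 q \left(-4 + q\right)$)
$d = 2 i \sqrt{15}$ ($d = \sqrt{-60} = 2 i \sqrt{15} \approx 7.746 i$)
$E{\left(b,V \right)} = 2 i \sqrt{15}$
$\frac{A}{E{\left(-21,D{\left(9 \right)} \right)}} = \frac{2529}{2 i \sqrt{15}} = 2529 \left(- \frac{i \sqrt{15}}{30}\right) = - \frac{843 i \sqrt{15}}{10}$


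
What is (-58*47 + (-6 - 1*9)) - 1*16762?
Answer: -19503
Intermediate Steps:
(-58*47 + (-6 - 1*9)) - 1*16762 = (-2726 + (-6 - 9)) - 16762 = (-2726 - 15) - 16762 = -2741 - 16762 = -19503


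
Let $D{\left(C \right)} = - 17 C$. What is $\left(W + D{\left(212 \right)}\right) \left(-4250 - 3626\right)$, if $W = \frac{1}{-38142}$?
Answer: $\frac{541332322322}{19071} \approx 2.8385 \cdot 10^{7}$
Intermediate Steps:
$W = - \frac{1}{38142} \approx -2.6218 \cdot 10^{-5}$
$\left(W + D{\left(212 \right)}\right) \left(-4250 - 3626\right) = \left(- \frac{1}{38142} - 3604\right) \left(-4250 - 3626\right) = \left(- \frac{137463769}{38142}\right) \left(-7876\right) = \frac{541332322322}{19071}$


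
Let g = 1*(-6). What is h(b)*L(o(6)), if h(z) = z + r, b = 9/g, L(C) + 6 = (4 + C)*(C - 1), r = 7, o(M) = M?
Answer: 242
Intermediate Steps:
g = -6
L(C) = -6 + (-1 + C)*(4 + C) (L(C) = -6 + (4 + C)*(C - 1) = -6 + (4 + C)*(-1 + C) = -6 + (-1 + C)*(4 + C))
b = -3/2 (b = 9/(-6) = 9*(-⅙) = -3/2 ≈ -1.5000)
h(z) = 7 + z (h(z) = z + 7 = 7 + z)
h(b)*L(o(6)) = (7 - 3/2)*(-10 + 6² + 3*6) = 11*(-10 + 36 + 18)/2 = (11/2)*44 = 242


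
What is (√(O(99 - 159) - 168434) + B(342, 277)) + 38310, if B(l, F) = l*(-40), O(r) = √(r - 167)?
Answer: 24630 + √(-168434 + I*√227) ≈ 24630.0 + 410.41*I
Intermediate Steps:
O(r) = √(-167 + r)
B(l, F) = -40*l
(√(O(99 - 159) - 168434) + B(342, 277)) + 38310 = (√(√(-167 + (99 - 159)) - 168434) - 40*342) + 38310 = (√(√(-167 - 60) - 168434) - 13680) + 38310 = (√(√(-227) - 168434) - 13680) + 38310 = (√(I*√227 - 168434) - 13680) + 38310 = (√(-168434 + I*√227) - 13680) + 38310 = (-13680 + √(-168434 + I*√227)) + 38310 = 24630 + √(-168434 + I*√227)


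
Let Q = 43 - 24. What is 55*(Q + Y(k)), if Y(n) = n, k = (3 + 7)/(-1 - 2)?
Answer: 2585/3 ≈ 861.67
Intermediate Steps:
Q = 19
k = -10/3 (k = 10/(-3) = 10*(-1/3) = -10/3 ≈ -3.3333)
55*(Q + Y(k)) = 55*(19 - 10/3) = 55*(47/3) = 2585/3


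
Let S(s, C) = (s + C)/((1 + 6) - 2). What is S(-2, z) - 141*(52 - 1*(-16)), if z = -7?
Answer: -47949/5 ≈ -9589.8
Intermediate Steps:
S(s, C) = C/5 + s/5 (S(s, C) = (C + s)/(7 - 2) = (C + s)/5 = (C + s)*(⅕) = C/5 + s/5)
S(-2, z) - 141*(52 - 1*(-16)) = ((⅕)*(-7) + (⅕)*(-2)) - 141*(52 - 1*(-16)) = (-7/5 - ⅖) - 141*(52 + 16) = -9/5 - 141*68 = -9/5 - 9588 = -47949/5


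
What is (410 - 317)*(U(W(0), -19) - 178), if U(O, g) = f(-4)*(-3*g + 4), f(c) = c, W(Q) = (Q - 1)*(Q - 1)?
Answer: -39246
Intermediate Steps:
W(Q) = (-1 + Q)² (W(Q) = (-1 + Q)*(-1 + Q) = (-1 + Q)²)
U(O, g) = -16 + 12*g (U(O, g) = -4*(-3*g + 4) = -4*(4 - 3*g) = -16 + 12*g)
(410 - 317)*(U(W(0), -19) - 178) = (410 - 317)*((-16 + 12*(-19)) - 178) = 93*((-16 - 228) - 178) = 93*(-244 - 178) = 93*(-422) = -39246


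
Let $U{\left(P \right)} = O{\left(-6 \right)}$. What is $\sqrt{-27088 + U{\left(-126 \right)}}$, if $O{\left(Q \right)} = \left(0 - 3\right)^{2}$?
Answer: $i \sqrt{27079} \approx 164.56 i$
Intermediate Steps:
$O{\left(Q \right)} = 9$ ($O{\left(Q \right)} = \left(-3\right)^{2} = 9$)
$U{\left(P \right)} = 9$
$\sqrt{-27088 + U{\left(-126 \right)}} = \sqrt{-27088 + 9} = \sqrt{-27079} = i \sqrt{27079}$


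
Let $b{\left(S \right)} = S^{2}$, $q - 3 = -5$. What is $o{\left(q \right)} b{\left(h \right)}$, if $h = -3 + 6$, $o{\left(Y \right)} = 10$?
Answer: $90$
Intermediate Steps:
$q = -2$ ($q = 3 - 5 = -2$)
$h = 3$
$o{\left(q \right)} b{\left(h \right)} = 10 \cdot 3^{2} = 10 \cdot 9 = 90$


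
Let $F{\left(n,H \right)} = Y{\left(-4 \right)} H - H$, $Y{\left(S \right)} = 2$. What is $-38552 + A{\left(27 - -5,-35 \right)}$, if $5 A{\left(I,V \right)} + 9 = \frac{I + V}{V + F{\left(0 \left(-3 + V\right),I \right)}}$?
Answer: $- \frac{192768}{5} \approx -38554.0$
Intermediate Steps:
$F{\left(n,H \right)} = H$ ($F{\left(n,H \right)} = 2 H - H = H$)
$A{\left(I,V \right)} = - \frac{8}{5}$ ($A{\left(I,V \right)} = - \frac{9}{5} + \frac{\left(I + V\right) \frac{1}{V + I}}{5} = - \frac{9}{5} + \frac{\left(I + V\right) \frac{1}{I + V}}{5} = - \frac{9}{5} + \frac{1}{5} \cdot 1 = - \frac{9}{5} + \frac{1}{5} = - \frac{8}{5}$)
$-38552 + A{\left(27 - -5,-35 \right)} = -38552 - \frac{8}{5} = - \frac{192768}{5}$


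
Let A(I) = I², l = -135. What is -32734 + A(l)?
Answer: -14509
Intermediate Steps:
-32734 + A(l) = -32734 + (-135)² = -32734 + 18225 = -14509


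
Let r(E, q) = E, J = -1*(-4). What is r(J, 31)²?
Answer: 16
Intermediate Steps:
J = 4
r(J, 31)² = 4² = 16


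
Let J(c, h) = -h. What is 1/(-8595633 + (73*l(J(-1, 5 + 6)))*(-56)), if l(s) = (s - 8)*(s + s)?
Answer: -1/10304417 ≈ -9.7046e-8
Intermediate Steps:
l(s) = 2*s*(-8 + s) (l(s) = (-8 + s)*(2*s) = 2*s*(-8 + s))
1/(-8595633 + (73*l(J(-1, 5 + 6)))*(-56)) = 1/(-8595633 + (73*(2*(-(5 + 6))*(-8 - (5 + 6))))*(-56)) = 1/(-8595633 + (73*(2*(-1*11)*(-8 - 1*11)))*(-56)) = 1/(-8595633 + (73*(2*(-11)*(-8 - 11)))*(-56)) = 1/(-8595633 + (73*(2*(-11)*(-19)))*(-56)) = 1/(-8595633 + (73*418)*(-56)) = 1/(-8595633 + 30514*(-56)) = 1/(-8595633 - 1708784) = 1/(-10304417) = -1/10304417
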